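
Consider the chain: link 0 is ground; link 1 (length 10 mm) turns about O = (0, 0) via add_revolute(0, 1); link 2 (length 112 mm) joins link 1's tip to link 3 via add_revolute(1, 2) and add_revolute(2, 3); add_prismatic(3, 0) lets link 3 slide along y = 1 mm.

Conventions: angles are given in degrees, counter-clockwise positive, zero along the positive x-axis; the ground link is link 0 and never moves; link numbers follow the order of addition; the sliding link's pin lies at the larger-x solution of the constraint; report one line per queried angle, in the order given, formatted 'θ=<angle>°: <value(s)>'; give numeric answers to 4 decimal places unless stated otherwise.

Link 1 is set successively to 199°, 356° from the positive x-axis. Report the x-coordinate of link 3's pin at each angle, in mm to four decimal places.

geometry: r = 10 mm, L = 112 mm, e = 1 mm
θ=199°: crank pin P = (r cos θ, r sin θ) = (-9.455186, -3.255682)
θ=199°: h = r sin θ − e = -3.255682 − 1 = -4.255682
θ=199°: x = r cos θ + √(L² − h²) = -9.455186 + 111.919119 = 102.463933
θ=356°: crank pin P = (r cos θ, r sin θ) = (9.975641, -0.697565)
θ=356°: h = r sin θ − e = -0.697565 − 1 = -1.697565
θ=356°: x = r cos θ + √(L² − h²) = 9.975641 + 111.987134 = 121.962775

θ=199°: 102.4639
θ=356°: 121.9628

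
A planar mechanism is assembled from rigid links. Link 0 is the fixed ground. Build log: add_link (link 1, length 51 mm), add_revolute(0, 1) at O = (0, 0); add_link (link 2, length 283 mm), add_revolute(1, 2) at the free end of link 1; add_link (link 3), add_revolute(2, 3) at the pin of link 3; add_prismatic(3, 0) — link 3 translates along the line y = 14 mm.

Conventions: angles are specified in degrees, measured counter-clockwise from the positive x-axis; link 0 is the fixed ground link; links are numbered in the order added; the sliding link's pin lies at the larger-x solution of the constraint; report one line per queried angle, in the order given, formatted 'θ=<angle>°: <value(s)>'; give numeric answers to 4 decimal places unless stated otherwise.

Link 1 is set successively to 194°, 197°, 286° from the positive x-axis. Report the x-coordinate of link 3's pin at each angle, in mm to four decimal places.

geometry: r = 51 mm, L = 283 mm, e = 14 mm
θ=194°: crank pin P = (r cos θ, r sin θ) = (-49.485082, -12.338017)
θ=194°: h = r sin θ − e = -12.338017 − 14 = -26.338017
θ=194°: x = r cos θ + √(L² − h²) = -49.485082 + 281.771732 = 232.286650
θ=197°: crank pin P = (r cos θ, r sin θ) = (-48.771543, -14.910957)
θ=197°: h = r sin θ − e = -14.910957 − 14 = -28.910957
θ=197°: x = r cos θ + √(L² − h²) = -48.771543 + 281.519372 = 232.747829
θ=286°: crank pin P = (r cos θ, r sin θ) = (14.057505, -49.024346)
θ=286°: h = r sin θ − e = -49.024346 − 14 = -63.024346
θ=286°: x = r cos θ + √(L² − h²) = 14.057505 + 275.892972 = 289.950477

θ=194°: 232.2866
θ=197°: 232.7478
θ=286°: 289.9505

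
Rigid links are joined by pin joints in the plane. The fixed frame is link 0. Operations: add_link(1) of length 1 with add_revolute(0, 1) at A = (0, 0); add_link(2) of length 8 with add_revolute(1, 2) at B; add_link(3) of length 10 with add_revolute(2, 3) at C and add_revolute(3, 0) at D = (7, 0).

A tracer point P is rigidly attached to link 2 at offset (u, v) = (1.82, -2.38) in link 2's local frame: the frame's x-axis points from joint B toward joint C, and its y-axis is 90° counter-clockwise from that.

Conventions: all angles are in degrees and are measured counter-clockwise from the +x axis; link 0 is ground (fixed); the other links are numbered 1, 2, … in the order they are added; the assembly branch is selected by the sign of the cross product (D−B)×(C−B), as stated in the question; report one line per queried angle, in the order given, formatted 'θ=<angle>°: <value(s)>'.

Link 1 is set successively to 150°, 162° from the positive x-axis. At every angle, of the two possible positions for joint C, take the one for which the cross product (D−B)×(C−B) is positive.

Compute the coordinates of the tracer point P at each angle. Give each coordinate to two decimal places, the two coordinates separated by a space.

A=(0,0), D=(7.00,0)
θ=150°: B = A + 1.00·(cos150°, sin150°) = (-0.8660, 0.5000)
θ=150°: |BD| = 7.8819
θ=150°: circle(B,8.00) ∩ circle(D,10.00): a=1.6572, h=7.8265
θ=150°:   candidates: C₊=(1.2844,8.2056) cross=61.687; C₋=(0.2914,-7.4158) cross=-61.687
θ=150°:   branch + wants cross > 0 → take C=(1.2844,8.2056) (cross=61.687)
θ=150°: ex = (C−B)/|BC| = (0.2688,0.9632); ey = (-0.9632,0.2688)
θ=150°: P = B + 1.82·ex + -2.38·ey = (1.9156,1.6133)
θ=162°: B = A + 1.00·(cos162°, sin162°) = (-0.9511, 0.3090)
θ=162°: |BD| = 7.9571
θ=162°: circle(B,8.00) ∩ circle(D,10.00): a=1.7164, h=7.8137
θ=162°:   candidates: C₊=(1.0675,8.0502) cross=62.174; C₋=(0.4606,-7.5655) cross=-62.174
θ=162°:   branch + wants cross > 0 → take C=(1.0675,8.0502) (cross=62.174)
θ=162°: ex = (C−B)/|BC| = (0.2523,0.9676); ey = (-0.9676,0.2523)
θ=162°: P = B + 1.82·ex + -2.38·ey = (1.8112,1.4696)

θ=150°: 1.92 1.61
θ=162°: 1.81 1.47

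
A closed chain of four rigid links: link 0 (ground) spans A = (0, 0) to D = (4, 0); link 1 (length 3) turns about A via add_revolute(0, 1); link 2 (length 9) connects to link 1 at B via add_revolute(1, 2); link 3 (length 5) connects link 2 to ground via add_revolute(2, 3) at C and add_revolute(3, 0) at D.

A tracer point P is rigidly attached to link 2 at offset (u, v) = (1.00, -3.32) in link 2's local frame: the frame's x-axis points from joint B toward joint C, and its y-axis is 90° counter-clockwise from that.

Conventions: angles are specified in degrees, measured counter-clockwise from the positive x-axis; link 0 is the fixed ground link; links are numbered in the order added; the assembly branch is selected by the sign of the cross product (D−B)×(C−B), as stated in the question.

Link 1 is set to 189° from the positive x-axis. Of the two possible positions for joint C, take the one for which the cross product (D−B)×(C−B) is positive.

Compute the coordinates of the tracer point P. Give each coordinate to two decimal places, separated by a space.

A=(0,0), D=(4.00,0)
B = A + 3.00·(cos189°, sin189°) = (-2.9631, -0.4693)
|BD| = 6.9789
circle(B,9.00) ∩ circle(D,5.00): a=7.5015, h=4.9726
  candidates: C₊=(4.1871,4.9965) cross=34.703; C₋=(4.8559,-4.9262) cross=-34.703
  branch + wants cross > 0 → take C=(4.1871,4.9965) (cross=34.703)
ex = (C−B)/|BC| = (0.7945,0.6073); ey = (-0.6073,0.7945)
P = B + 1.00·ex + -3.32·ey = (-0.1523,-2.4996)

-0.15 -2.50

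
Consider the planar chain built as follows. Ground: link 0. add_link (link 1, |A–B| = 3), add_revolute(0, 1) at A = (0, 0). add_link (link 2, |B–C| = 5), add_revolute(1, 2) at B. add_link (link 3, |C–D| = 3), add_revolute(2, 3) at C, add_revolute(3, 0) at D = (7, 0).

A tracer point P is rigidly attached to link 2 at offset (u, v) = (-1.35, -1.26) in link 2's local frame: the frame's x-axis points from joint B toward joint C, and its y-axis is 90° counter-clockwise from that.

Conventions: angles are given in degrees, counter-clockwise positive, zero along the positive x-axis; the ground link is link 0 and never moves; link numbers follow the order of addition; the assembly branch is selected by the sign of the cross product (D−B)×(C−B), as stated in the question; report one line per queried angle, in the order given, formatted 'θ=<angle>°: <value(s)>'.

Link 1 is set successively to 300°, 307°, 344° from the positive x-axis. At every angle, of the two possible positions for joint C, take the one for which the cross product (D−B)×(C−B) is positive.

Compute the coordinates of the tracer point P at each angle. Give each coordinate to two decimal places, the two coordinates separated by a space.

A=(0,0), D=(7.00,0)
θ=300°: B = A + 3.00·(cos300°, sin300°) = (1.5000, -2.5981)
θ=300°: |BD| = 6.0828
θ=300°: circle(B,5.00) ∩ circle(D,3.00): a=4.3566, h=2.4536
θ=300°:   candidates: C₊=(4.3912,1.4813) cross=14.925; C₋=(6.4872,-2.9558) cross=-14.925
θ=300°:   branch + wants cross > 0 → take C=(4.3912,1.4813) (cross=14.925)
θ=300°: ex = (C−B)/|BC| = (0.5782,0.8159); ey = (-0.8159,0.5782)
θ=300°: P = B + -1.35·ex + -1.26·ey = (1.7474,-4.4281)
θ=307°: B = A + 3.00·(cos307°, sin307°) = (1.8054, -2.3959)
θ=307°: |BD| = 5.7205
θ=307°: circle(B,5.00) ∩ circle(D,3.00): a=4.2587, h=2.6198
θ=307°:   candidates: C₊=(4.5754,1.7667) cross=14.986; C₋=(6.7699,-2.9912) cross=-14.986
θ=307°:   branch + wants cross > 0 → take C=(4.5754,1.7667) (cross=14.986)
θ=307°: ex = (C−B)/|BC| = (0.5540,0.8325); ey = (-0.8325,0.5540)
θ=307°: P = B + -1.35·ex + -1.26·ey = (2.1065,-4.2178)
θ=344°: B = A + 3.00·(cos344°, sin344°) = (2.8838, -0.8269)
θ=344°: |BD| = 4.1985
θ=344°: circle(B,5.00) ∩ circle(D,3.00): a=4.0047, h=2.9937
θ=344°:   candidates: C₊=(6.2204,2.8969) cross=12.569; C₋=(7.3997,-2.9733) cross=-12.569
θ=344°:   branch + wants cross > 0 → take C=(6.2204,2.8969) (cross=12.569)
θ=344°: ex = (C−B)/|BC| = (0.6673,0.7448); ey = (-0.7448,0.6673)
θ=344°: P = B + -1.35·ex + -1.26·ey = (2.9213,-2.6732)

θ=300°: 1.75 -4.43
θ=307°: 2.11 -4.22
θ=344°: 2.92 -2.67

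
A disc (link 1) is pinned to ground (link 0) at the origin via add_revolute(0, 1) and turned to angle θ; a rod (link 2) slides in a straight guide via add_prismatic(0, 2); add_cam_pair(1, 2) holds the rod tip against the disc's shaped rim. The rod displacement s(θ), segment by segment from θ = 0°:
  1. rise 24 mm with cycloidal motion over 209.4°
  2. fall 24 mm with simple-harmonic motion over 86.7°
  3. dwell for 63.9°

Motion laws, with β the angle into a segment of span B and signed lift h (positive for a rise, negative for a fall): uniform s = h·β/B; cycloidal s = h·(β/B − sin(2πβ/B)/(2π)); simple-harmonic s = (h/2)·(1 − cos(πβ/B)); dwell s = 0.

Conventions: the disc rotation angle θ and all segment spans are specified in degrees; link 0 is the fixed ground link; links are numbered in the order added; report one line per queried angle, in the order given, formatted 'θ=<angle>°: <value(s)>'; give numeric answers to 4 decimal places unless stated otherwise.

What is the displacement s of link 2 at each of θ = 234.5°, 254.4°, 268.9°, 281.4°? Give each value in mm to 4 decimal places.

segment 1 (0° to 209.4°, cycloidal, h = 24) is passed completely: s = 0.0000 + (24) = 24.0000
θ = 234.5° falls in segment 2 (209.4° to 296.1°, simple-harmonic, h = -24): β = 234.5 − 209.4 = 25.1°, B = 86.7°; Δs = -24/2·(1 − cos(π·0.2895)) = -4.6304; s = 24.0000 − 4.6304 = 19.3696
θ = 254.4° falls in segment 2 (209.4° to 296.1°, simple-harmonic, h = -24): β = 254.4 − 209.4 = 45°, B = 86.7°; Δs = -24/2·(1 − cos(π·0.5190)) = -12.7170; s = 24.0000 − 12.7170 = 11.2830
θ = 268.9° falls in segment 2 (209.4° to 296.1°, simple-harmonic, h = -24): β = 268.9 − 209.4 = 59.5°, B = 86.7°; Δs = -24/2·(1 − cos(π·0.6863)) = -18.6284; s = 24.0000 − 18.6284 = 5.3716
θ = 281.4° falls in segment 2 (209.4° to 296.1°, simple-harmonic, h = -24): β = 281.4 − 209.4 = 72°, B = 86.7°; Δs = -24/2·(1 − cos(π·0.8304)) = -22.3375; s = 24.0000 − 22.3375 = 1.6625

θ=234.5°: 19.3696
θ=254.4°: 11.2830
θ=268.9°: 5.3716
θ=281.4°: 1.6625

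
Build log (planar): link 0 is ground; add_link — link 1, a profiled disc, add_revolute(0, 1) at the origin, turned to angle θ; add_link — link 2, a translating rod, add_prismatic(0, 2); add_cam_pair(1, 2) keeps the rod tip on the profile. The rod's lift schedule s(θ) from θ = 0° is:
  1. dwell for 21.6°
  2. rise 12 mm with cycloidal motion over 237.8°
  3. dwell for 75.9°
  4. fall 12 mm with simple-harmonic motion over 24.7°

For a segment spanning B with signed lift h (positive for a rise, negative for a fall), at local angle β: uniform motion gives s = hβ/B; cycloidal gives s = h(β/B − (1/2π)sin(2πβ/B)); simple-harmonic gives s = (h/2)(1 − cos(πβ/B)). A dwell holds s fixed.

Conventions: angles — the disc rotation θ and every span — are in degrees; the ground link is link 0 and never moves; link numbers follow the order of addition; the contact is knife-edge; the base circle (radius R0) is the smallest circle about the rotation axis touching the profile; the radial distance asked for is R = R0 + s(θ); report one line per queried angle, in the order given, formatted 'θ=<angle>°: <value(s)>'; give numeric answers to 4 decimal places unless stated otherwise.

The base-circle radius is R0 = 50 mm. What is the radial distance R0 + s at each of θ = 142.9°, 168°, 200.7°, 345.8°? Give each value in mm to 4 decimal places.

seg 1 [0°–21.6°] dwell: s stays 0.0000
seg 2 [21.6°–259.4°] cycloidal, h=12: θ=142.9° here. β=121.3, B=237.8. 12·(0.5101 − sin(2π·0.5101)/(2π)) = 6.2421 → s = 6.2421
seg 2 [21.6°–259.4°] cycloidal, h=12: θ=168° here. β=146.4, B=237.8. 12·(0.6156 − sin(2π·0.6156)/(2π)) = 8.6565 → s = 8.6565
seg 2 [21.6°–259.4°] cycloidal, h=12: θ=200.7° here. β=179.1, B=237.8. 12·(0.7532 − sin(2π·0.7532)/(2π)) = 10.9473 → s = 10.9473
seg 2 [21.6°–259.4°] cycloidal, h=12: full span → s += 12 → s = 12.0000
seg 3 [259.4°–335.3°] dwell: s stays 12.0000
seg 4 [335.3°–360°] simple-harmonic, h=-12: θ=345.8° here. β=10.5, B=24.7. -12/2·(1 − cos(π·0.4251)) = -4.6012 → s = 7.3988
θ=142.9°: R = R0 + s = 50 + 6.2421 = 56.2421
θ=168°: R = R0 + s = 50 + 8.6565 = 58.6565
θ=200.7°: R = R0 + s = 50 + 10.9473 = 60.9473
θ=345.8°: R = R0 + s = 50 + 7.3988 = 57.3988

θ=142.9°: 56.2421
θ=168°: 58.6565
θ=200.7°: 60.9473
θ=345.8°: 57.3988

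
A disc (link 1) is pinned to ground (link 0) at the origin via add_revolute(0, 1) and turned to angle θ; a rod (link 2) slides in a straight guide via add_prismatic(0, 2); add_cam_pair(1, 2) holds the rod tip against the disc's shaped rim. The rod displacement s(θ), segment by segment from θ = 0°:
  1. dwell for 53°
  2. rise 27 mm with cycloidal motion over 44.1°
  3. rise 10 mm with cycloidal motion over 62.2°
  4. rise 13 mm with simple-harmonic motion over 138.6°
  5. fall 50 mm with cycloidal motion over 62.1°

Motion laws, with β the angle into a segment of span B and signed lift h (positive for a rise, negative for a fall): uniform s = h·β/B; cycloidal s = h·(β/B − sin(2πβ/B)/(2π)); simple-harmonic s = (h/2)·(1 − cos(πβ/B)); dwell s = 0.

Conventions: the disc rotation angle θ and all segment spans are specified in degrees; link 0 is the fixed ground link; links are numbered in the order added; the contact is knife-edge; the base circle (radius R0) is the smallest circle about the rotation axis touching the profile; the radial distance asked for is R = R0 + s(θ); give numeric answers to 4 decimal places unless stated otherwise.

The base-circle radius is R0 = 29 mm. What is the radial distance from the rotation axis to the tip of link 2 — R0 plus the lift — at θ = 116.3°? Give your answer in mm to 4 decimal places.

segment 1 (0° to 53°, dwell): s unchanged at 0.0000
segment 2 (53° to 97.1°, cycloidal, h = 27) is passed completely: s = 0.0000 + (27) = 27.0000
θ = 116.3° falls in segment 3 (97.1° to 159.3°, cycloidal, h = 10): β = 116.3 − 97.1 = 19.2°, B = 62.2°; Δs = 10·(0.3087 − sin(2π·0.3087)/(2π)) = 1.6022; s = 27.0000 + 1.6022 = 28.6022
R = R0 + s = 29 + 28.6022 = 57.6022

57.6022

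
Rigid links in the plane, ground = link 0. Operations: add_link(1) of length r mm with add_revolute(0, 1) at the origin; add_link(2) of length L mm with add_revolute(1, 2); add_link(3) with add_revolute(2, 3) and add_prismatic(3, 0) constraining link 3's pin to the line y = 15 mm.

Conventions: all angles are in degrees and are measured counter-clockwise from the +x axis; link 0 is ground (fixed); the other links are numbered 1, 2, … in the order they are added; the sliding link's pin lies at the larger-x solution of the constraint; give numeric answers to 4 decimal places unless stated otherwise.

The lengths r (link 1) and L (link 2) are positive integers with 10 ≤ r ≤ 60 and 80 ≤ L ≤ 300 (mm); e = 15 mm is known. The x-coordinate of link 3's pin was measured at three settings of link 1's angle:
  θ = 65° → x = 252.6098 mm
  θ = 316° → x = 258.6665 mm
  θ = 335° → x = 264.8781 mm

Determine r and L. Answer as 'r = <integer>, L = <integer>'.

constraint per measurement: (x − r cos θ)² + (r sin θ − e)² = L²
subtracting the θ₁ and θ₂ equations cancels the r² and L² terms:
r = (x₁² − x₂²) / (2[(x₁cos θ₁ + e sin θ₁) − (x₂cos θ₂ + e sin θ₂)]) = 28.0001 → r = 28
L² = (x₁ − r cos θ₁)² + (r sin θ₁ − e)² = 58080.9917 → L = 241.0000 → L = 241
check at θ₃=335°: x = 264.8781 (printed 264.8781) ✓

r = 28, L = 241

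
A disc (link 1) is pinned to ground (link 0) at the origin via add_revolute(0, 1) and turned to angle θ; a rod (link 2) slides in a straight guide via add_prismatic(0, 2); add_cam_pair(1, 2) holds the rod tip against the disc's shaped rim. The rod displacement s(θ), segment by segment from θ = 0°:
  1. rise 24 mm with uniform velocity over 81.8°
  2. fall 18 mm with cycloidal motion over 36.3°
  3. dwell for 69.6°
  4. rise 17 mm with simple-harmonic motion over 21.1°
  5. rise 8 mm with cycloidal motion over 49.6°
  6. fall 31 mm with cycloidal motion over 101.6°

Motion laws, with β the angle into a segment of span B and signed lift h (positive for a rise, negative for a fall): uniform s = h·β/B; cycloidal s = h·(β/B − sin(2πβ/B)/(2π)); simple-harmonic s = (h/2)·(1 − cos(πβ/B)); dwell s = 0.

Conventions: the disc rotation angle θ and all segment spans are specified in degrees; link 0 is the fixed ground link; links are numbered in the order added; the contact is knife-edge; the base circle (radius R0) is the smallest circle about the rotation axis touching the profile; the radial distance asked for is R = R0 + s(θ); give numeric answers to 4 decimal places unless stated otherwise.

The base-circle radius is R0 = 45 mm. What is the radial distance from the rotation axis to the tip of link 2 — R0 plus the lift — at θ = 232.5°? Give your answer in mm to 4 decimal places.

segment 1 (0° to 81.8°, uniform, h = 24) is passed completely: s = 0.0000 + (24) = 24.0000
segment 2 (81.8° to 118.1°, cycloidal, h = -18) is passed completely: s = 24.0000 + (-18) = 6.0000
segment 3 (118.1° to 187.7°, dwell): s unchanged at 6.0000
segment 4 (187.7° to 208.8°, simple-harmonic, h = 17) is passed completely: s = 6.0000 + (17) = 23.0000
θ = 232.5° falls in segment 5 (208.8° to 258.4°, cycloidal, h = 8): β = 232.5 − 208.8 = 23.7°, B = 49.6°; Δs = 8·(0.4778 − sin(2π·0.4778)/(2π)) = 3.6457; s = 23.0000 + 3.6457 = 26.6457
R = R0 + s = 45 + 26.6457 = 71.6457

71.6457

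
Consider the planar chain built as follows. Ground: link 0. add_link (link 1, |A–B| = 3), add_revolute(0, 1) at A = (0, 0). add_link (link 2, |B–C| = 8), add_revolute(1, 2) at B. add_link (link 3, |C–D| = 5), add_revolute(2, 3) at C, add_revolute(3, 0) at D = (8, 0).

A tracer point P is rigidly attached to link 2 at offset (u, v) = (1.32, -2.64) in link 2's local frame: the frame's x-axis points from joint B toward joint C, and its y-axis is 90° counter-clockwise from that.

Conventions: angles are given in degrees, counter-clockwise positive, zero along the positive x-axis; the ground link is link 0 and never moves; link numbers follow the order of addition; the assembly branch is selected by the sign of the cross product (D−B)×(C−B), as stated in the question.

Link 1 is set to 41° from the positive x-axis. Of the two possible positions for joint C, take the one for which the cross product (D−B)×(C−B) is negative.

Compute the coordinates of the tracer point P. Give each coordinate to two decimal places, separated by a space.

A=(0,0), D=(8.00,0)
B = A + 3.00·(cos41°, sin41°) = (2.2641, 1.9682)
|BD| = 6.0642
circle(B,8.00) ∩ circle(D,5.00): a=6.2477, h=4.9966
  candidates: C₊=(9.7953,4.6666) cross=30.300; C₋=(6.5519,-4.7857) cross=-30.300
  branch - wants cross < 0 → take C=(6.5519,-4.7857) (cross=-30.300)
ex = (C−B)/|BC| = (0.5360,-0.8442); ey = (0.8442,0.5360)
P = B + 1.32·ex + -2.64·ey = (0.7428,-0.5612)

0.74 -0.56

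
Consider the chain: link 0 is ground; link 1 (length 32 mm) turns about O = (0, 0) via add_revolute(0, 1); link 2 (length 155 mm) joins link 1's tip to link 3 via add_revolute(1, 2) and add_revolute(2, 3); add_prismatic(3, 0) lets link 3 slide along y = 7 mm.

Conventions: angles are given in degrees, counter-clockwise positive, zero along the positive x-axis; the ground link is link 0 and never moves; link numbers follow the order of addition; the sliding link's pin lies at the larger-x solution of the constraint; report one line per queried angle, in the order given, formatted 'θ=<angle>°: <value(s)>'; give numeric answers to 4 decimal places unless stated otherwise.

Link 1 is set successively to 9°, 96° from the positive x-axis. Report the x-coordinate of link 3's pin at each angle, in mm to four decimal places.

geometry: r = 32 mm, L = 155 mm, e = 7 mm
θ=9°: crank pin P = (r cos θ, r sin θ) = (31.606027, 5.005903)
θ=9°: h = r sin θ − e = 5.005903 − 7 = -1.994097
θ=9°: x = r cos θ + √(L² − h²) = 31.606027 + 154.987172 = 186.593199
θ=96°: crank pin P = (r cos θ, r sin θ) = (-3.344911, 31.824701)
θ=96°: h = r sin θ − e = 31.824701 − 7 = 24.824701
θ=96°: x = r cos θ + √(L² − h²) = -3.344911 + 152.999131 = 149.654221

θ=9°: 186.5932
θ=96°: 149.6542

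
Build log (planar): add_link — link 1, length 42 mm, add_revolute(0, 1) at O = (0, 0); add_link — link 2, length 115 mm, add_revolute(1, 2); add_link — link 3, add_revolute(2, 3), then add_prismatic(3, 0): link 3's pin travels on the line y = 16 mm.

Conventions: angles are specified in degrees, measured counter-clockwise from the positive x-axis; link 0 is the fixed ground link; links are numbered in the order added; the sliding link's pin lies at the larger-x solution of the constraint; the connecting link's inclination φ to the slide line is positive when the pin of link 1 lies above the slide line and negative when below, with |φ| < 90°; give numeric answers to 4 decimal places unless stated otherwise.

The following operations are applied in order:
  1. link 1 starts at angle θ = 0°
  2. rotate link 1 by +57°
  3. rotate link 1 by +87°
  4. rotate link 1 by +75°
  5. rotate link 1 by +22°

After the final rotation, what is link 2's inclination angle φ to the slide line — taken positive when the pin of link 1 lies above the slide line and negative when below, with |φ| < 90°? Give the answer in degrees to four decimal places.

geometry: r = 42 mm, L = 115 mm, e = 16 mm; θ starts at 0°
rotate link 1 by +57°: θ ← 0° +57° = 57°
rotate link 1 by +87°: θ ← 57° +87° = 144°
rotate link 1 by +75°: θ ← 144° +75° = 219°
rotate link 1 by +22°: θ ← 219° +22° = 241°
h = r sin θ − e = -36.734028 − 16 = -52.734028
sin φ = h / L = -52.734028 / 115 = -0.45855676
φ = arcsin(-0.45855676) = -27.294017°

-27.2940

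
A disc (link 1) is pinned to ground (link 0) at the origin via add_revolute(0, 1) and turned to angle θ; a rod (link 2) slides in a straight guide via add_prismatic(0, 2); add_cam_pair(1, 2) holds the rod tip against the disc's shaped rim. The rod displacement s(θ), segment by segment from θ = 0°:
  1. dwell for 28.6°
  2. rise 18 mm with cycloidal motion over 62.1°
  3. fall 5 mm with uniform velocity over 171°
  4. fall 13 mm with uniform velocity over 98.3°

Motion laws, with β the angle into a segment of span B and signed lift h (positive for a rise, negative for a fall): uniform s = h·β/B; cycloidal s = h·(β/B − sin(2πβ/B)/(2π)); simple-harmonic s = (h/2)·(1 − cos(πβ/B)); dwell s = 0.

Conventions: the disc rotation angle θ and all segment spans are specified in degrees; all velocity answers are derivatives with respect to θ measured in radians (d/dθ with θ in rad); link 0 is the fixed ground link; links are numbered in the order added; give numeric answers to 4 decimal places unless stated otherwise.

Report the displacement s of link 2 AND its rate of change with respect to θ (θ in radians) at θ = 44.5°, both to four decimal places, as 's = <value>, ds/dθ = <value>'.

segment 1 (0° to 28.6°, dwell): s unchanged at 0.0000
θ = 44.5° falls in segment 2 (28.6° to 90.7°, cycloidal, h = 18): β = 44.5 − 28.6 = 15.9°, B = 62.1°; Δs = 18·(0.2560 − sin(2π·0.2560)/(2π)) = 1.7460; s = 0.0000 + 1.7460 = 1.7460
velocity in seg [28.6°–90.7°] (cycloidal), θ in radians: β = 15.9° = 0.2775 rad, B = 62.1° = 1.0838 rad; ds/dθ = (h/B)(1 − cos(2πβ/B)) = (18/1.0838)(1 − cos(2π·0.2560)) = 17.237441 mm/rad

s = 1.7460, ds/dθ = 17.2374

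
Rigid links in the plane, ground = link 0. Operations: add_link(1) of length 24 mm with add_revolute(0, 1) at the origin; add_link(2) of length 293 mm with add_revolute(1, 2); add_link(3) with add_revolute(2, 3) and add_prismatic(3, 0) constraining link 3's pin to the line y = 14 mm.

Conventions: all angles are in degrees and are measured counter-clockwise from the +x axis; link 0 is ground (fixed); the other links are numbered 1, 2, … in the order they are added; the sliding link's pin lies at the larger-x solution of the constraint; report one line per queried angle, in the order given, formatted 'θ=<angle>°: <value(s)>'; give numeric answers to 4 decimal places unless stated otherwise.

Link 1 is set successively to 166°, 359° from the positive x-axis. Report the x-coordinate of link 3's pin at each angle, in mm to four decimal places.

geometry: r = 24 mm, L = 293 mm, e = 14 mm
θ=166°: crank pin P = (r cos θ, r sin θ) = (-23.287097, 5.806125)
θ=166°: h = r sin θ − e = 5.806125 − 14 = -8.193875
θ=166°: x = r cos θ + √(L² − h²) = -23.287097 + 292.885405 = 269.598307
θ=359°: crank pin P = (r cos θ, r sin θ) = (23.996345, -0.418858)
θ=359°: h = r sin θ − e = -0.418858 − 14 = -14.418858
θ=359°: x = r cos θ + √(L² − h²) = 23.996345 + 292.645001 = 316.641346

θ=166°: 269.5983
θ=359°: 316.6413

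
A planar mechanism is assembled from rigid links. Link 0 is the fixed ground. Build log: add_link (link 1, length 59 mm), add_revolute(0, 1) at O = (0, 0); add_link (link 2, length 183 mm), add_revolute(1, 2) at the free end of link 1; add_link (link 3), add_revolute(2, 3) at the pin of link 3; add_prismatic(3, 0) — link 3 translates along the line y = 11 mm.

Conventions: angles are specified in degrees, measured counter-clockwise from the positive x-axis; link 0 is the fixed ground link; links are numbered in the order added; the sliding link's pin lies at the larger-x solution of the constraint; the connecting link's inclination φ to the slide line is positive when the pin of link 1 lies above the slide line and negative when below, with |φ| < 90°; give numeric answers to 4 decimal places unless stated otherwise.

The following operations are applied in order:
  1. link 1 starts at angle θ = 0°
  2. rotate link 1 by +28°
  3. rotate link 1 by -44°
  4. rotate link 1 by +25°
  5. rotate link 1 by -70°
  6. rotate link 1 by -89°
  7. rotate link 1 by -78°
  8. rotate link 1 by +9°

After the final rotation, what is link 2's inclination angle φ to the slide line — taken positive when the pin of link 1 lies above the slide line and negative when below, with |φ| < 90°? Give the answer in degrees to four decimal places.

geometry: r = 59 mm, L = 183 mm, e = 11 mm; θ starts at 0°
rotate link 1 by +28°: θ ← 0° +28° = 28°
rotate link 1 by -44°: θ ← 28° -44° = -16°
rotate link 1 by +25°: θ ← -16° +25° = 9°
rotate link 1 by -70°: θ ← 9° -70° = -61°
rotate link 1 by -89°: θ ← -61° -89° = -150°
rotate link 1 by -78°: θ ← -150° -78° = -228°
rotate link 1 by +9°: θ ← -228° +9° = -219°
h = r sin θ − e = 37.129903 − 11 = 26.129903
sin φ = h / L = 26.129903 / 183 = 0.14278636
φ = arcsin(0.14278636) = 8.209113°

8.2091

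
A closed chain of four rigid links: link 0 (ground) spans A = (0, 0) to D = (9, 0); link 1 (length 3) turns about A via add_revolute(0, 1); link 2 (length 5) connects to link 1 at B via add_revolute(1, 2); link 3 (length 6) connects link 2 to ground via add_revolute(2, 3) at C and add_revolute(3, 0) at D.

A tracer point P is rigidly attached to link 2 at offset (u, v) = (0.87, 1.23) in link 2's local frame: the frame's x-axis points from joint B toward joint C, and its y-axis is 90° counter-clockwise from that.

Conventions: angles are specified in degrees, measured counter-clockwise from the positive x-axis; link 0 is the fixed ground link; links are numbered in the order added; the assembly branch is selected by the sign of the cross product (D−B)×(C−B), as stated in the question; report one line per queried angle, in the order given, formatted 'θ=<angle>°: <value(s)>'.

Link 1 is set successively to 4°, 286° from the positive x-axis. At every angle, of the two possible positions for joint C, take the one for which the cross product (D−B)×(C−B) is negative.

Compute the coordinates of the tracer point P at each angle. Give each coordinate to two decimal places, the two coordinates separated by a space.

A=(0,0), D=(9.00,0)
θ=4°: B = A + 3.00·(cos4°, sin4°) = (2.9927, 0.2093)
θ=4°: |BD| = 6.0110
θ=4°: circle(B,5.00) ∩ circle(D,6.00): a=2.0905, h=4.5420
θ=4°:   candidates: C₊=(5.2400,4.6758) cross=27.302; C₋=(4.9238,-4.4028) cross=-27.302
θ=4°:   branch - wants cross < 0 → take C=(4.9238,-4.4028) (cross=-27.302)
θ=4°: ex = (C−B)/|BC| = (0.3862,-0.9224); ey = (0.9224,0.3862)
θ=4°: P = B + 0.87·ex + 1.23·ey = (4.4633,-0.1182)
θ=286°: B = A + 3.00·(cos286°, sin286°) = (0.8269, -2.8838)
θ=286°: |BD| = 8.6669
θ=286°: circle(B,5.00) ∩ circle(D,6.00): a=3.6989, h=3.3643
θ=286°:   candidates: C₊=(3.1956,1.5195) cross=29.158; C₋=(5.4344,-4.8256) cross=-29.158
θ=286°:   branch - wants cross < 0 → take C=(5.4344,-4.8256) (cross=-29.158)
θ=286°: ex = (C−B)/|BC| = (0.9215,-0.3884); ey = (0.3884,0.9215)
θ=286°: P = B + 0.87·ex + 1.23·ey = (2.1063,-2.0882)

θ=4°: 4.46 -0.12
θ=286°: 2.11 -2.09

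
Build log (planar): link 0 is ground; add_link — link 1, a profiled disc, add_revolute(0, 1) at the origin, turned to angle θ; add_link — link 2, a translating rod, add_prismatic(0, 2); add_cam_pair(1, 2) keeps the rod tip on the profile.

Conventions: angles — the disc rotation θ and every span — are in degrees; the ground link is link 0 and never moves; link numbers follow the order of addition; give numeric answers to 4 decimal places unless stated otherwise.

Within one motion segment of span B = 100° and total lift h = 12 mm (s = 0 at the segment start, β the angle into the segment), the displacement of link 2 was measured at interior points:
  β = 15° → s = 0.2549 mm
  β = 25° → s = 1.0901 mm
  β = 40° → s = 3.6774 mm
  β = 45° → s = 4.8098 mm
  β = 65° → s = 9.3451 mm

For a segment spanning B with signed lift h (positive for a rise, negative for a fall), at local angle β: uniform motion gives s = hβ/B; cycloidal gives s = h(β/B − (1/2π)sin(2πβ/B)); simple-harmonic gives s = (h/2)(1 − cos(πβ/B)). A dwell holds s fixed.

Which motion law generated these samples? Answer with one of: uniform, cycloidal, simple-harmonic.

candidates at β/B = r: uniform s = h·r (linear in β); cycloidal s = h·(r − sin(2πr)/(2π)); simple-harmonic s = (h/2)(1 − cos(πr))
β=15°: printed 0.2549 | uniform 1.8000, cycloidal 0.2549, simple-harmonic 0.6540
β=25°: printed 1.0901 | uniform 3.0000, cycloidal 1.0901, simple-harmonic 1.7574
β=40°: printed 3.6774 | uniform 4.8000, cycloidal 3.6774, simple-harmonic 4.1459
β=45°: printed 4.8098 | uniform 5.4000, cycloidal 4.8098, simple-harmonic 5.0614
β=65°: printed 9.3451 | uniform 7.8000, cycloidal 9.3451, simple-harmonic 8.7239
only one law matches every sample → cycloidal

cycloidal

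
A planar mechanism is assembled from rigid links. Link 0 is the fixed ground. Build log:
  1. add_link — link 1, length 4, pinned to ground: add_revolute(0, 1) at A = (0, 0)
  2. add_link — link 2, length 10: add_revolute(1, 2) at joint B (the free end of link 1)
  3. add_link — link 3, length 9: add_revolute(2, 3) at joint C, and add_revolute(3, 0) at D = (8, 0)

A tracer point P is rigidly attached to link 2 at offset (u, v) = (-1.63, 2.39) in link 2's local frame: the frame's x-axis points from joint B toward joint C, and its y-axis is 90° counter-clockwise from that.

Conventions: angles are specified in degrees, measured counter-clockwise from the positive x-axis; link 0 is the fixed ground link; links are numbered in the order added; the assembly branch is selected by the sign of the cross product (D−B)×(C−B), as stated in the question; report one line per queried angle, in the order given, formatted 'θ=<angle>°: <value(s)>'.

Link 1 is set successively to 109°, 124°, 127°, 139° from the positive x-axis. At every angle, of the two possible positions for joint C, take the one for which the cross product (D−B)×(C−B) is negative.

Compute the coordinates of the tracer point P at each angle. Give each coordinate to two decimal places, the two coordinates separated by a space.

A=(0,0), D=(8.00,0)
θ=109°: B = A + 4.00·(cos109°, sin109°) = (-1.3023, 3.7821)
θ=109°: |BD| = 10.0417
θ=109°: circle(B,10.00) ∩ circle(D,9.00): a=5.9669, h=8.0247
θ=109°:   candidates: C₊=(7.2476,8.9685) cross=80.582; C₋=(1.2029,-5.8991) cross=-80.582
θ=109°:   branch - wants cross < 0 → take C=(1.2029,-5.8991) (cross=-80.582)
θ=109°: ex = (C−B)/|BC| = (0.2505,-0.9681); ey = (0.9681,0.2505)
θ=109°: P = B + -1.63·ex + 2.39·ey = (0.6032,5.9588)
θ=124°: B = A + 4.00·(cos124°, sin124°) = (-2.2368, 3.3162)
θ=124°: |BD| = 10.7605
θ=124°: circle(B,10.00) ∩ circle(D,9.00): a=6.2631, h=7.7957
θ=124°:   candidates: C₊=(6.1240,8.8023) cross=83.886; C₋=(1.3190,-6.0303) cross=-83.886
θ=124°:   branch - wants cross < 0 → take C=(1.3190,-6.0303) (cross=-83.886)
θ=124°: ex = (C−B)/|BC| = (0.3556,-0.9346); ey = (0.9346,0.3556)
θ=124°: P = B + -1.63·ex + 2.39·ey = (-0.5826,5.6895)
θ=127°: B = A + 4.00·(cos127°, sin127°) = (-2.4073, 3.1945)
θ=127°: |BD| = 10.8865
θ=127°: circle(B,10.00) ∩ circle(D,9.00): a=6.3159, h=7.7530
θ=127°:   candidates: C₊=(5.9056,8.7529) cross=84.403; C₋=(1.3555,-6.0705) cross=-84.403
θ=127°:   branch - wants cross < 0 → take C=(1.3555,-6.0705) (cross=-84.403)
θ=127°: ex = (C−B)/|BC| = (0.3763,-0.9265); ey = (0.9265,0.3763)
θ=127°: P = B + -1.63·ex + 2.39·ey = (-0.8062,5.6041)
θ=139°: B = A + 4.00·(cos139°, sin139°) = (-3.0188, 2.6242)
θ=139°: |BD| = 11.3270
θ=139°: circle(B,10.00) ∩ circle(D,9.00): a=6.5022, h=7.5974
θ=139°:   candidates: C₊=(5.0666,8.5085) cross=86.056; C₋=(1.5463,-6.2729) cross=-86.056
θ=139°:   branch - wants cross < 0 → take C=(1.5463,-6.2729) (cross=-86.056)
θ=139°: ex = (C−B)/|BC| = (0.4565,-0.8897); ey = (0.8897,0.4565)
θ=139°: P = B + -1.63·ex + 2.39·ey = (-1.6365,5.1655)

θ=109°: 0.60 5.96
θ=124°: -0.58 5.69
θ=127°: -0.81 5.60
θ=139°: -1.64 5.17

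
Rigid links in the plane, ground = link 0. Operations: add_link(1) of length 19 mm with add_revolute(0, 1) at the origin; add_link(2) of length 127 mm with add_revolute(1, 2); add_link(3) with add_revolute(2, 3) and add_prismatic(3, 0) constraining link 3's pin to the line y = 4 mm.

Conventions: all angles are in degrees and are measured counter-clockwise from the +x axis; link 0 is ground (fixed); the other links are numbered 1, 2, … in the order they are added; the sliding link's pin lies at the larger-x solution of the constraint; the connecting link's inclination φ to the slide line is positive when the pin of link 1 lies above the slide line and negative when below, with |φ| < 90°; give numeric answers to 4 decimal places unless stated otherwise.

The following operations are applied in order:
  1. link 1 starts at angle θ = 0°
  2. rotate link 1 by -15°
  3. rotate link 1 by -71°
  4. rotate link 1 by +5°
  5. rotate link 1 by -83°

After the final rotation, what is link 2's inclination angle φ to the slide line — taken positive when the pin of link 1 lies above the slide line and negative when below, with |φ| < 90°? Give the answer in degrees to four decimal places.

geometry: r = 19 mm, L = 127 mm, e = 4 mm; θ starts at 0°
rotate link 1 by -15°: θ ← 0° -15° = -15°
rotate link 1 by -71°: θ ← -15° -71° = -86°
rotate link 1 by +5°: θ ← -86° +5° = -81°
rotate link 1 by -83°: θ ← -81° -83° = -164°
h = r sin θ − e = -5.237110 − 4 = -9.237110
sin φ = h / L = -9.237110 / 127 = -0.07273315
φ = arcsin(-0.07273315) = -4.170985°

-4.1710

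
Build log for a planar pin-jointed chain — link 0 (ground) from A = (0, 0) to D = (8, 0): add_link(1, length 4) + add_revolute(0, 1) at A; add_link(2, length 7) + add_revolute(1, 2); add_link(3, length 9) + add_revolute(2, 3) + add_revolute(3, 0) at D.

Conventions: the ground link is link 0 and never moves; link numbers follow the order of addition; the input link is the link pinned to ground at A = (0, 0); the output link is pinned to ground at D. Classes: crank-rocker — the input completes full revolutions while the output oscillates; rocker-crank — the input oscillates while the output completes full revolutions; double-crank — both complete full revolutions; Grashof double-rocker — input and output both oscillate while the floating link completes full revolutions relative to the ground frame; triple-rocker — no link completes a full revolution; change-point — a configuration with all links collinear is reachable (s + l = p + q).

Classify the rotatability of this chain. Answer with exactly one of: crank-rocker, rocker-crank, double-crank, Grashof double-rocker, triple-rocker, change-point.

lengths: ground=8, input=4, coupler=7, output=9
sorted: s=4 (shortest), l=9 (longest), p+q=15
s + l = 13 vs p + q = 15
s + l < p + q (Grashof) with shortest = input link → crank-rocker

crank-rocker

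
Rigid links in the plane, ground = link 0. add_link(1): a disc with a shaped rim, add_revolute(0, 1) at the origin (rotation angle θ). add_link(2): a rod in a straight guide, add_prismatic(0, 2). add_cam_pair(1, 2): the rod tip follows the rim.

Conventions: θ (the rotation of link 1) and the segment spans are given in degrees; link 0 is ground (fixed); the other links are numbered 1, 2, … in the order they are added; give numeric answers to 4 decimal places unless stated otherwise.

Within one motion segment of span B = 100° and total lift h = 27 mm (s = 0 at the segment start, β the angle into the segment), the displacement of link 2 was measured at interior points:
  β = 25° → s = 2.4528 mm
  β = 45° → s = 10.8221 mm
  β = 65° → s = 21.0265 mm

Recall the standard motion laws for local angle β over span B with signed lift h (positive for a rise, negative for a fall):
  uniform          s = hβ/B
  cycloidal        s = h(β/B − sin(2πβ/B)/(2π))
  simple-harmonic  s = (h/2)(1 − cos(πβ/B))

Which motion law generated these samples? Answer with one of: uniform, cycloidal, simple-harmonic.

candidates at β/B = r: uniform s = h·r (linear in β); cycloidal s = h·(r − sin(2πr)/(2π)); simple-harmonic s = (h/2)(1 − cos(πr))
β=25°: printed 2.4528 | uniform 6.7500, cycloidal 2.4528, simple-harmonic 3.9541
β=45°: printed 10.8221 | uniform 12.1500, cycloidal 10.8221, simple-harmonic 11.3881
β=65°: printed 21.0265 | uniform 17.5500, cycloidal 21.0265, simple-harmonic 19.6289
only one law matches every sample → cycloidal

cycloidal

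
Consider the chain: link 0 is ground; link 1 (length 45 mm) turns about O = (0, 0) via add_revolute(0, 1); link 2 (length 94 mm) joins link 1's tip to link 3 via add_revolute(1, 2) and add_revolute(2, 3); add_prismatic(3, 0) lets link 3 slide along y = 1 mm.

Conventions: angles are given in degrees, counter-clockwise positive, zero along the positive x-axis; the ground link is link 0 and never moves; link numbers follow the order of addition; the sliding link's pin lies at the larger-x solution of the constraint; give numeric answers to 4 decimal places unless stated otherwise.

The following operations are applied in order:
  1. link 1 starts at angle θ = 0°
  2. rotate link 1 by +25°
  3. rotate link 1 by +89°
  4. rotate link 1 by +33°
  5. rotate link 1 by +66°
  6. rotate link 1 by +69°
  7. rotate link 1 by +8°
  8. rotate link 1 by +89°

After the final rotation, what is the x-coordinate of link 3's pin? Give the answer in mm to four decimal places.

geometry: r = 45 mm, L = 94 mm, e = 1 mm; θ starts at 0°
rotate link 1 by +25°: θ ← 0° +25° = 25°
rotate link 1 by +89°: θ ← 25° +89° = 114°
rotate link 1 by +33°: θ ← 114° +33° = 147°
rotate link 1 by +66°: θ ← 147° +66° = 213°
rotate link 1 by +69°: θ ← 213° +69° = 282°
rotate link 1 by +8°: θ ← 282° +8° = 290°
rotate link 1 by +89°: θ ← 290° +89° = 379°
crank pin P = (r cos θ, r sin θ) = (42.548336, 14.650567)
h = r sin θ − e = 14.650567 − 1 = 13.650567
x = r cos θ + √(L² − h²) = 42.548336 + 93.003559 = 135.551895

135.5519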